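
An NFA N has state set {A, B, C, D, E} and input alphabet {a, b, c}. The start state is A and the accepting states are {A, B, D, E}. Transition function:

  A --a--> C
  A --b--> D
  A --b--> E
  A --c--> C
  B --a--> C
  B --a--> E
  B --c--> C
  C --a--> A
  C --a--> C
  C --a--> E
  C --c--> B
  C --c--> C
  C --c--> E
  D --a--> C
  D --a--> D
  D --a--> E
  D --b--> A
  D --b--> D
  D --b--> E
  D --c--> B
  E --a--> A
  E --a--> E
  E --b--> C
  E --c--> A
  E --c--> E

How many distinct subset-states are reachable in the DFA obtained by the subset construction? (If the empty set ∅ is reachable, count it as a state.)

Start state of the DFA: {A}.
{A} --a--> {C}  [new]
{A} --b--> {D, E}  [new]
{A} --c--> {C}  [seen]
{C} --a--> {A, C, E}  [new]
{C} --b--> ∅  [new]
{C} --c--> {B, C, E}  [new]
{D, E} --a--> {A, C, D, E}  [new]
{D, E} --b--> {A, C, D, E}  [seen]
{D, E} --c--> {A, B, E}  [new]
{A, C, E} --a--> {A, C, E}  [seen]
{A, C, E} --b--> {C, D, E}  [new]
{A, C, E} --c--> {A, B, C, E}  [new]
∅ --a--> ∅  [seen]
∅ --b--> ∅  [seen]
∅ --c--> ∅  [seen]
{B, C, E} --a--> {A, C, E}  [seen]
{B, C, E} --b--> {C}  [seen]
{B, C, E} --c--> {A, B, C, E}  [seen]
{A, C, D, E} --a--> {A, C, D, E}  [seen]
{A, C, D, E} --b--> {A, C, D, E}  [seen]
{A, C, D, E} --c--> {A, B, C, E}  [seen]
{A, B, E} --a--> {A, C, E}  [seen]
{A, B, E} --b--> {C, D, E}  [seen]
{A, B, E} --c--> {A, C, E}  [seen]
{C, D, E} --a--> {A, C, D, E}  [seen]
{C, D, E} --b--> {A, C, D, E}  [seen]
{C, D, E} --c--> {A, B, C, E}  [seen]
{A, B, C, E} --a--> {A, C, E}  [seen]
{A, B, C, E} --b--> {C, D, E}  [seen]
{A, B, C, E} --c--> {A, B, C, E}  [seen]
Reachable DFA states: {A}, {C}, {D, E}, {A, C, E}, ∅, {B, C, E}, {A, C, D, E}, {A, B, E}, {C, D, E}, {A, B, C, E}.

10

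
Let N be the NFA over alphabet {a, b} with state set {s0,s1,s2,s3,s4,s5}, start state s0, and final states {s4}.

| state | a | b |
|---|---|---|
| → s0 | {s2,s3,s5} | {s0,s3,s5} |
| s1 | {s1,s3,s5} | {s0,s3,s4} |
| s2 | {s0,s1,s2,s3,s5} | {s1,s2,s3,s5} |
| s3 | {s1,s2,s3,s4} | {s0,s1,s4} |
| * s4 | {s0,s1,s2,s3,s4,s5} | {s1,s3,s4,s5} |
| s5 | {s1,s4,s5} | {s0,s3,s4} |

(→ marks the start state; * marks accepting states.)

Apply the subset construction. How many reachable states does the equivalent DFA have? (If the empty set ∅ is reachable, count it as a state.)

6

Start state of the DFA: {s0}.
{s0} --a--> {s2,s3,s5}  [new]
{s0} --b--> {s0,s3,s5}  [new]
{s2,s3,s5} --a--> {s0,s1,s2,s3,s4,s5}  [new]
{s2,s3,s5} --b--> {s0,s1,s2,s3,s4,s5}  [seen]
{s0,s3,s5} --a--> {s1,s2,s3,s4,s5}  [new]
{s0,s3,s5} --b--> {s0,s1,s3,s4,s5}  [new]
{s0,s1,s2,s3,s4,s5} --a--> {s0,s1,s2,s3,s4,s5}  [seen]
{s0,s1,s2,s3,s4,s5} --b--> {s0,s1,s2,s3,s4,s5}  [seen]
{s1,s2,s3,s4,s5} --a--> {s0,s1,s2,s3,s4,s5}  [seen]
{s1,s2,s3,s4,s5} --b--> {s0,s1,s2,s3,s4,s5}  [seen]
{s0,s1,s3,s4,s5} --a--> {s0,s1,s2,s3,s4,s5}  [seen]
{s0,s1,s3,s4,s5} --b--> {s0,s1,s3,s4,s5}  [seen]
Reachable DFA states: {s0}, {s2,s3,s5}, {s0,s3,s5}, {s0,s1,s2,s3,s4,s5}, {s1,s2,s3,s4,s5}, {s0,s1,s3,s4,s5}.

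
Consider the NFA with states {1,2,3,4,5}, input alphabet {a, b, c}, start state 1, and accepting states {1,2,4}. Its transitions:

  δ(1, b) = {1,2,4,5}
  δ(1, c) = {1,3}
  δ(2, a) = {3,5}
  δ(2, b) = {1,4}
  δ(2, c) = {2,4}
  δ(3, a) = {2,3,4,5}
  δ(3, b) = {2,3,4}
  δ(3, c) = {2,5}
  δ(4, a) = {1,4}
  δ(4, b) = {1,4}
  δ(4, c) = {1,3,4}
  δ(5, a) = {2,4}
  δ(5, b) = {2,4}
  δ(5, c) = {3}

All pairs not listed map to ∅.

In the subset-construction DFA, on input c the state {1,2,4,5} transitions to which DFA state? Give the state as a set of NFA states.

δ(1,c) = {1,3}; δ(2,c) = {2,4}; δ(4,c) = {1,3,4}; δ(5,c) = {3}.
Union: {1,2,3,4}.

{1,2,3,4}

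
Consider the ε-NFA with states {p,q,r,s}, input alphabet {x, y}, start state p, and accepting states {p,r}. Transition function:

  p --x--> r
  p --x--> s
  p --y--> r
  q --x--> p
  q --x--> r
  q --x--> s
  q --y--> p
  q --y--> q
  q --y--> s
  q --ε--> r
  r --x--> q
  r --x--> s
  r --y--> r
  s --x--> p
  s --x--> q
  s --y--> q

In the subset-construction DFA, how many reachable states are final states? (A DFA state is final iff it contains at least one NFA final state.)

Start state of the DFA: {p} (ε-closure of the NFA start).
{p} --x--> {r,s}  [new]
{p} --y--> {r}  [new]
{r,s} --x--> {p,q,r,s}  [new]
{r,s} --y--> {q,r}  [new]
{r} --x--> {q,r,s}  [new]
{r} --y--> {r}  [seen]
{p,q,r,s} --x--> {p,q,r,s}  [seen]
{p,q,r,s} --y--> {p,q,r,s}  [seen]
{q,r} --x--> {p,q,r,s}  [seen]
{q,r} --y--> {p,q,r,s}  [seen]
{q,r,s} --x--> {p,q,r,s}  [seen]
{q,r,s} --y--> {p,q,r,s}  [seen]
Reachable DFA states: {p}, {r,s}, {r}, {p,q,r,s}, {q,r}, {q,r,s}.
Accepting DFA states (contain an NFA accepting state): {p}, {r,s}, {r}, {p,q,r,s}, {q,r}, {q,r,s}.

6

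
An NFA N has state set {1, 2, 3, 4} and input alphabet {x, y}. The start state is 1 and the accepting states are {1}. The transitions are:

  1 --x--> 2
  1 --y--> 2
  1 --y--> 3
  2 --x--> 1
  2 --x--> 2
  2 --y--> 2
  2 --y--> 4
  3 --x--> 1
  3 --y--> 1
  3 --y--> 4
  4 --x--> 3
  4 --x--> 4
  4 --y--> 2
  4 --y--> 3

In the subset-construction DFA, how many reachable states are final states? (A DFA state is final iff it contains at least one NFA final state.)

4

Start state of the DFA: {1}.
{1} --x--> {2}  [new]
{1} --y--> {2, 3}  [new]
{2} --x--> {1, 2}  [new]
{2} --y--> {2, 4}  [new]
{2, 3} --x--> {1, 2}  [seen]
{2, 3} --y--> {1, 2, 4}  [new]
{1, 2} --x--> {1, 2}  [seen]
{1, 2} --y--> {2, 3, 4}  [new]
{2, 4} --x--> {1, 2, 3, 4}  [new]
{2, 4} --y--> {2, 3, 4}  [seen]
{1, 2, 4} --x--> {1, 2, 3, 4}  [seen]
{1, 2, 4} --y--> {2, 3, 4}  [seen]
{2, 3, 4} --x--> {1, 2, 3, 4}  [seen]
{2, 3, 4} --y--> {1, 2, 3, 4}  [seen]
{1, 2, 3, 4} --x--> {1, 2, 3, 4}  [seen]
{1, 2, 3, 4} --y--> {1, 2, 3, 4}  [seen]
Reachable DFA states: {1}, {2}, {2, 3}, {1, 2}, {2, 4}, {1, 2, 4}, {2, 3, 4}, {1, 2, 3, 4}.
Accepting DFA states (contain an NFA accepting state): {1}, {1, 2}, {1, 2, 4}, {1, 2, 3, 4}.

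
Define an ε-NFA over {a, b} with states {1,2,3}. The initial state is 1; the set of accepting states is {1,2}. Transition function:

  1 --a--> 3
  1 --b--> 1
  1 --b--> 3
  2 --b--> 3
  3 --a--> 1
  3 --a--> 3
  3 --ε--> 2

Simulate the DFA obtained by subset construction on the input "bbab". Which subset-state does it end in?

{1,2,3}

Start: {1}.
δ(1,b) = {1,3}.
Union: {1,3}.
ε-closure gives {1,2,3}.
After b: {1,2,3}.
δ(1,b) = {1,3}; δ(2,b) = {3}; δ(3,b) = ∅.
Union: {1,3}.
ε-closure gives {1,2,3}.
After b: {1,2,3}.
δ(1,a) = {3}; δ(2,a) = ∅; δ(3,a) = {1,3}.
Union: {1,3}.
ε-closure gives {1,2,3}.
After a: {1,2,3}.
δ(1,b) = {1,3}; δ(2,b) = {3}; δ(3,b) = ∅.
Union: {1,3}.
ε-closure gives {1,2,3}.
After b: {1,2,3}.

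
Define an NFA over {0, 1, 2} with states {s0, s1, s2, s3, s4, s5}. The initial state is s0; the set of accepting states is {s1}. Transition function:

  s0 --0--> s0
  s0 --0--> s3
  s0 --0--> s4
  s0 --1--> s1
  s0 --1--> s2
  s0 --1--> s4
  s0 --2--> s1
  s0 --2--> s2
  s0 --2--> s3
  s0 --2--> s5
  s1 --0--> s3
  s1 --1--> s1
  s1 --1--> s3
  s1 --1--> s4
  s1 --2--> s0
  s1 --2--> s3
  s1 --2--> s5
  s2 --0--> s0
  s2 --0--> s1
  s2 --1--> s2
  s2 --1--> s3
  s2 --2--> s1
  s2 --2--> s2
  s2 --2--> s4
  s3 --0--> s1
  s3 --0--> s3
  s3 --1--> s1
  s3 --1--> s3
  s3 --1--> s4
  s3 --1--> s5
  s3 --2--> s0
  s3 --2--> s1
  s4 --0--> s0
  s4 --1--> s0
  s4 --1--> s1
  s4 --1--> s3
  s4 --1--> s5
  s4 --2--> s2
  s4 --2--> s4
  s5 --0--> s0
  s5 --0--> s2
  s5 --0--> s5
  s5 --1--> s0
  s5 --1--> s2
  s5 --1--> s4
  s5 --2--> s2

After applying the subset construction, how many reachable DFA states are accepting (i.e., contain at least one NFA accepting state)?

Start state of the DFA: {s0}.
{s0} --0--> {s0, s3, s4}  [new]
{s0} --1--> {s1, s2, s4}  [new]
{s0} --2--> {s1, s2, s3, s5}  [new]
{s0, s3, s4} --0--> {s0, s1, s3, s4}  [new]
{s0, s3, s4} --1--> {s0, s1, s2, s3, s4, s5}  [new]
{s0, s3, s4} --2--> {s0, s1, s2, s3, s4, s5}  [seen]
{s1, s2, s4} --0--> {s0, s1, s3}  [new]
{s1, s2, s4} --1--> {s0, s1, s2, s3, s4, s5}  [seen]
{s1, s2, s4} --2--> {s0, s1, s2, s3, s4, s5}  [seen]
{s1, s2, s3, s5} --0--> {s0, s1, s2, s3, s5}  [new]
{s1, s2, s3, s5} --1--> {s0, s1, s2, s3, s4, s5}  [seen]
{s1, s2, s3, s5} --2--> {s0, s1, s2, s3, s4, s5}  [seen]
{s0, s1, s3, s4} --0--> {s0, s1, s3, s4}  [seen]
{s0, s1, s3, s4} --1--> {s0, s1, s2, s3, s4, s5}  [seen]
{s0, s1, s3, s4} --2--> {s0, s1, s2, s3, s4, s5}  [seen]
{s0, s1, s2, s3, s4, s5} --0--> {s0, s1, s2, s3, s4, s5}  [seen]
{s0, s1, s2, s3, s4, s5} --1--> {s0, s1, s2, s3, s4, s5}  [seen]
{s0, s1, s2, s3, s4, s5} --2--> {s0, s1, s2, s3, s4, s5}  [seen]
{s0, s1, s3} --0--> {s0, s1, s3, s4}  [seen]
{s0, s1, s3} --1--> {s1, s2, s3, s4, s5}  [new]
{s0, s1, s3} --2--> {s0, s1, s2, s3, s5}  [seen]
{s0, s1, s2, s3, s5} --0--> {s0, s1, s2, s3, s4, s5}  [seen]
{s0, s1, s2, s3, s5} --1--> {s0, s1, s2, s3, s4, s5}  [seen]
{s0, s1, s2, s3, s5} --2--> {s0, s1, s2, s3, s4, s5}  [seen]
{s1, s2, s3, s4, s5} --0--> {s0, s1, s2, s3, s5}  [seen]
{s1, s2, s3, s4, s5} --1--> {s0, s1, s2, s3, s4, s5}  [seen]
{s1, s2, s3, s4, s5} --2--> {s0, s1, s2, s3, s4, s5}  [seen]
Reachable DFA states: {s0}, {s0, s3, s4}, {s1, s2, s4}, {s1, s2, s3, s5}, {s0, s1, s3, s4}, {s0, s1, s2, s3, s4, s5}, {s0, s1, s3}, {s0, s1, s2, s3, s5}, {s1, s2, s3, s4, s5}.
Accepting DFA states (contain an NFA accepting state): {s1, s2, s4}, {s1, s2, s3, s5}, {s0, s1, s3, s4}, {s0, s1, s2, s3, s4, s5}, {s0, s1, s3}, {s0, s1, s2, s3, s5}, {s1, s2, s3, s4, s5}.

7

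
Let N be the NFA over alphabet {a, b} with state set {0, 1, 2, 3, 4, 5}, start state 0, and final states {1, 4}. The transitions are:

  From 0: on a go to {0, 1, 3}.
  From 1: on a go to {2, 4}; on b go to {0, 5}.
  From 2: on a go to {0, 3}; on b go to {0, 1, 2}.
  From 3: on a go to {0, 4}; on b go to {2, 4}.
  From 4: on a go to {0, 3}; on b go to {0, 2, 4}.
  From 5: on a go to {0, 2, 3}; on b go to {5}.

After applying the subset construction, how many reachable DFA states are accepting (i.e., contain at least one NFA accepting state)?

5

Start state of the DFA: {0}.
{0} --a--> {0, 1, 3}  [new]
{0} --b--> ∅  [new]
{0, 1, 3} --a--> {0, 1, 2, 3, 4}  [new]
{0, 1, 3} --b--> {0, 2, 4, 5}  [new]
∅ --a--> ∅  [seen]
∅ --b--> ∅  [seen]
{0, 1, 2, 3, 4} --a--> {0, 1, 2, 3, 4}  [seen]
{0, 1, 2, 3, 4} --b--> {0, 1, 2, 4, 5}  [new]
{0, 2, 4, 5} --a--> {0, 1, 2, 3}  [new]
{0, 2, 4, 5} --b--> {0, 1, 2, 4, 5}  [seen]
{0, 1, 2, 4, 5} --a--> {0, 1, 2, 3, 4}  [seen]
{0, 1, 2, 4, 5} --b--> {0, 1, 2, 4, 5}  [seen]
{0, 1, 2, 3} --a--> {0, 1, 2, 3, 4}  [seen]
{0, 1, 2, 3} --b--> {0, 1, 2, 4, 5}  [seen]
Reachable DFA states: {0}, {0, 1, 3}, ∅, {0, 1, 2, 3, 4}, {0, 2, 4, 5}, {0, 1, 2, 4, 5}, {0, 1, 2, 3}.
Accepting DFA states (contain an NFA accepting state): {0, 1, 3}, {0, 1, 2, 3, 4}, {0, 2, 4, 5}, {0, 1, 2, 4, 5}, {0, 1, 2, 3}.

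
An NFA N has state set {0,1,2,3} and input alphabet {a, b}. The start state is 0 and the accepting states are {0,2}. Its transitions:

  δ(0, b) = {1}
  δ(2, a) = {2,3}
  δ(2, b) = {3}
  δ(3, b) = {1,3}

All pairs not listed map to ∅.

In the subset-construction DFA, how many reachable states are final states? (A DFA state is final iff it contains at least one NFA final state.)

Start state of the DFA: {0}.
{0} --a--> ∅  [new]
{0} --b--> {1}  [new]
∅ --a--> ∅  [seen]
∅ --b--> ∅  [seen]
{1} --a--> ∅  [seen]
{1} --b--> ∅  [seen]
Reachable DFA states: {0}, ∅, {1}.
Accepting DFA states (contain an NFA accepting state): {0}.

1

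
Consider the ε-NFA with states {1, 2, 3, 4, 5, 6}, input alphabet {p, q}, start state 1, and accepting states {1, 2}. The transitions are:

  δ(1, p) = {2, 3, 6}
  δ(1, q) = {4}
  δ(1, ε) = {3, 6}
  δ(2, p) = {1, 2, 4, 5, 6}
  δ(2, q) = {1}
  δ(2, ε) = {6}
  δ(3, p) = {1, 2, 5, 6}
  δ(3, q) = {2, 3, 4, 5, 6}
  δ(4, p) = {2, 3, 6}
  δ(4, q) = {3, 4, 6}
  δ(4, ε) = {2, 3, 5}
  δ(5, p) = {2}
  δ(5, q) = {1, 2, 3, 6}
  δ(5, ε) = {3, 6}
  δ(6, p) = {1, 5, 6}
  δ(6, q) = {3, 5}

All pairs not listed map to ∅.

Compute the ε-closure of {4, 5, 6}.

{2, 3, 4, 5, 6}

Begin with {4, 5, 6}.
4 →ε {2, 3, 5}; add 2, 3.
ε-closure = {2, 3, 4, 5, 6}.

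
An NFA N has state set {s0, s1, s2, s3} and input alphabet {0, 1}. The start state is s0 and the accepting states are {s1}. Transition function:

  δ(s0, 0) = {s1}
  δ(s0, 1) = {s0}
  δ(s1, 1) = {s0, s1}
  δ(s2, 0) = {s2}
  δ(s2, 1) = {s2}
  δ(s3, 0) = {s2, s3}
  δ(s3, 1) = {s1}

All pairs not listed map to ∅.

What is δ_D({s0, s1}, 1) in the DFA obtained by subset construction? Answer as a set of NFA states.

{s0, s1}

δ(s0,1) = {s0}; δ(s1,1) = {s0, s1}.
Union: {s0, s1}.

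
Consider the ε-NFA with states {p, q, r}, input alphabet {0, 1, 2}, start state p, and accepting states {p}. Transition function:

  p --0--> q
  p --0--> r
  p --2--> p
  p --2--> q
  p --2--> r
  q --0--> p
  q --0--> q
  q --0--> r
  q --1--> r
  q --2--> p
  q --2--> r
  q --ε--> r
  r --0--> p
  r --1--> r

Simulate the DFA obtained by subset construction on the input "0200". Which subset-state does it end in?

{p, q, r}

Start: {p}.
δ(p,0) = {q, r}.
Union: {q, r}.
After 0: {q, r}.
δ(q,2) = {p, r}; δ(r,2) = ∅.
Union: {p, r}.
After 2: {p, r}.
δ(p,0) = {q, r}; δ(r,0) = {p}.
Union: {p, q, r}.
After 0: {p, q, r}.
δ(p,0) = {q, r}; δ(q,0) = {p, q, r}; δ(r,0) = {p}.
Union: {p, q, r}.
After 0: {p, q, r}.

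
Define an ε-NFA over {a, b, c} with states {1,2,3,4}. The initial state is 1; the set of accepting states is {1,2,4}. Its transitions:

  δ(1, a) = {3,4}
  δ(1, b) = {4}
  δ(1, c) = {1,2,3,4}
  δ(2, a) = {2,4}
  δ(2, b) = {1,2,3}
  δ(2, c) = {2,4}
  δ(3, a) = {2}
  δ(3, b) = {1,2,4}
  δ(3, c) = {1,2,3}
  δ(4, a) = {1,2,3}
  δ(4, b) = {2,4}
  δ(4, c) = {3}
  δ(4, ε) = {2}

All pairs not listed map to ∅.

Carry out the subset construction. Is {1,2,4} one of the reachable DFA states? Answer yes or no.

no

Start state of the DFA: {1} (ε-closure of the NFA start).
{1} --a--> {2,3,4}  [new]
{1} --b--> {2,4}  [new]
{1} --c--> {1,2,3,4}  [new]
{2,3,4} --a--> {1,2,3,4}  [seen]
{2,3,4} --b--> {1,2,3,4}  [seen]
{2,3,4} --c--> {1,2,3,4}  [seen]
{2,4} --a--> {1,2,3,4}  [seen]
{2,4} --b--> {1,2,3,4}  [seen]
{2,4} --c--> {2,3,4}  [seen]
{1,2,3,4} --a--> {1,2,3,4}  [seen]
{1,2,3,4} --b--> {1,2,3,4}  [seen]
{1,2,3,4} --c--> {1,2,3,4}  [seen]
Reachable DFA states: {1}, {2,3,4}, {2,4}, {1,2,3,4}.
{1,2,4} is not among them.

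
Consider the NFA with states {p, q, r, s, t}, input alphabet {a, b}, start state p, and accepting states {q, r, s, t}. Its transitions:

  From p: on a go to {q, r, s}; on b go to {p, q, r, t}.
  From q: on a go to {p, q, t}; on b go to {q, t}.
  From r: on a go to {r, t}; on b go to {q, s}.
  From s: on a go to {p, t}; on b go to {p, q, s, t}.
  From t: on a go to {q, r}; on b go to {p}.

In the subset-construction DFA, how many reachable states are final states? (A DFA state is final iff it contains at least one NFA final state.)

Start state of the DFA: {p}.
{p} --a--> {q, r, s}  [new]
{p} --b--> {p, q, r, t}  [new]
{q, r, s} --a--> {p, q, r, t}  [seen]
{q, r, s} --b--> {p, q, s, t}  [new]
{p, q, r, t} --a--> {p, q, r, s, t}  [new]
{p, q, r, t} --b--> {p, q, r, s, t}  [seen]
{p, q, s, t} --a--> {p, q, r, s, t}  [seen]
{p, q, s, t} --b--> {p, q, r, s, t}  [seen]
{p, q, r, s, t} --a--> {p, q, r, s, t}  [seen]
{p, q, r, s, t} --b--> {p, q, r, s, t}  [seen]
Reachable DFA states: {p}, {q, r, s}, {p, q, r, t}, {p, q, s, t}, {p, q, r, s, t}.
Accepting DFA states (contain an NFA accepting state): {q, r, s}, {p, q, r, t}, {p, q, s, t}, {p, q, r, s, t}.

4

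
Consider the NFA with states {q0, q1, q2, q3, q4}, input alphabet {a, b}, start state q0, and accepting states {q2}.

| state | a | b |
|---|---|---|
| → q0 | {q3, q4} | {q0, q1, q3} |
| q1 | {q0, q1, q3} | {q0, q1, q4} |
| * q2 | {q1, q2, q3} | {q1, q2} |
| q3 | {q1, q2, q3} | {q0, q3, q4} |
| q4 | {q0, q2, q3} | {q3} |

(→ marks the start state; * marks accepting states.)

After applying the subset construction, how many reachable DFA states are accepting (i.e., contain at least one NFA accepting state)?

Start state of the DFA: {q0}.
{q0} --a--> {q3, q4}  [new]
{q0} --b--> {q0, q1, q3}  [new]
{q3, q4} --a--> {q0, q1, q2, q3}  [new]
{q3, q4} --b--> {q0, q3, q4}  [new]
{q0, q1, q3} --a--> {q0, q1, q2, q3, q4}  [new]
{q0, q1, q3} --b--> {q0, q1, q3, q4}  [new]
{q0, q1, q2, q3} --a--> {q0, q1, q2, q3, q4}  [seen]
{q0, q1, q2, q3} --b--> {q0, q1, q2, q3, q4}  [seen]
{q0, q3, q4} --a--> {q0, q1, q2, q3, q4}  [seen]
{q0, q3, q4} --b--> {q0, q1, q3, q4}  [seen]
{q0, q1, q2, q3, q4} --a--> {q0, q1, q2, q3, q4}  [seen]
{q0, q1, q2, q3, q4} --b--> {q0, q1, q2, q3, q4}  [seen]
{q0, q1, q3, q4} --a--> {q0, q1, q2, q3, q4}  [seen]
{q0, q1, q3, q4} --b--> {q0, q1, q3, q4}  [seen]
Reachable DFA states: {q0}, {q3, q4}, {q0, q1, q3}, {q0, q1, q2, q3}, {q0, q3, q4}, {q0, q1, q2, q3, q4}, {q0, q1, q3, q4}.
Accepting DFA states (contain an NFA accepting state): {q0, q1, q2, q3}, {q0, q1, q2, q3, q4}.

2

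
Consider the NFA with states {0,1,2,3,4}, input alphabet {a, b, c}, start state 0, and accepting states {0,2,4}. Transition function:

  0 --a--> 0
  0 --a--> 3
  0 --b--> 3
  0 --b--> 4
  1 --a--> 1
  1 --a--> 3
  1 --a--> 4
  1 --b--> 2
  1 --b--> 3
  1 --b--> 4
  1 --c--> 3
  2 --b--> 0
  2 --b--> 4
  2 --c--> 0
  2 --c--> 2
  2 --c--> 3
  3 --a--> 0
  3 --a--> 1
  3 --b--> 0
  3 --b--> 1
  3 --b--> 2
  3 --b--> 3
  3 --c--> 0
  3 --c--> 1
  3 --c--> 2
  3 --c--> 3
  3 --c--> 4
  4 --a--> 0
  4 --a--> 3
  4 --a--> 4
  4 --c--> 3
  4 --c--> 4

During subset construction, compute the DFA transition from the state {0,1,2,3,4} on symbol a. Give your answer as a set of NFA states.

{0,1,3,4}

δ(0,a) = {0,3}; δ(1,a) = {1,3,4}; δ(2,a) = ∅; δ(3,a) = {0,1}; δ(4,a) = {0,3,4}.
Union: {0,1,3,4}.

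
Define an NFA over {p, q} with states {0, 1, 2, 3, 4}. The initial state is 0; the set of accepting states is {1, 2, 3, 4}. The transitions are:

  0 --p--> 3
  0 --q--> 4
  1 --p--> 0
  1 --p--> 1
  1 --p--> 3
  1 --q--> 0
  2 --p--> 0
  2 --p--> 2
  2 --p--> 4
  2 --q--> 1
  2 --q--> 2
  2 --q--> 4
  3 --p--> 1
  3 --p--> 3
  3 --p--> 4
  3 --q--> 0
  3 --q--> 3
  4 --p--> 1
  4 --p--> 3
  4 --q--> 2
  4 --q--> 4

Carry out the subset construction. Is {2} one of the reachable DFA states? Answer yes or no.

no

Start state of the DFA: {0}.
{0} --p--> {3}  [new]
{0} --q--> {4}  [new]
{3} --p--> {1, 3, 4}  [new]
{3} --q--> {0, 3}  [new]
{4} --p--> {1, 3}  [new]
{4} --q--> {2, 4}  [new]
{1, 3, 4} --p--> {0, 1, 3, 4}  [new]
{1, 3, 4} --q--> {0, 2, 3, 4}  [new]
{0, 3} --p--> {1, 3, 4}  [seen]
{0, 3} --q--> {0, 3, 4}  [new]
{1, 3} --p--> {0, 1, 3, 4}  [seen]
{1, 3} --q--> {0, 3}  [seen]
{2, 4} --p--> {0, 1, 2, 3, 4}  [new]
{2, 4} --q--> {1, 2, 4}  [new]
{0, 1, 3, 4} --p--> {0, 1, 3, 4}  [seen]
{0, 1, 3, 4} --q--> {0, 2, 3, 4}  [seen]
{0, 2, 3, 4} --p--> {0, 1, 2, 3, 4}  [seen]
{0, 2, 3, 4} --q--> {0, 1, 2, 3, 4}  [seen]
{0, 3, 4} --p--> {1, 3, 4}  [seen]
{0, 3, 4} --q--> {0, 2, 3, 4}  [seen]
{0, 1, 2, 3, 4} --p--> {0, 1, 2, 3, 4}  [seen]
{0, 1, 2, 3, 4} --q--> {0, 1, 2, 3, 4}  [seen]
{1, 2, 4} --p--> {0, 1, 2, 3, 4}  [seen]
{1, 2, 4} --q--> {0, 1, 2, 4}  [new]
{0, 1, 2, 4} --p--> {0, 1, 2, 3, 4}  [seen]
{0, 1, 2, 4} --q--> {0, 1, 2, 4}  [seen]
Reachable DFA states: {0}, {3}, {4}, {1, 3, 4}, {0, 3}, {1, 3}, {2, 4}, {0, 1, 3, 4}, {0, 2, 3, 4}, {0, 3, 4}, {0, 1, 2, 3, 4}, {1, 2, 4}, {0, 1, 2, 4}.
{2} is not among them.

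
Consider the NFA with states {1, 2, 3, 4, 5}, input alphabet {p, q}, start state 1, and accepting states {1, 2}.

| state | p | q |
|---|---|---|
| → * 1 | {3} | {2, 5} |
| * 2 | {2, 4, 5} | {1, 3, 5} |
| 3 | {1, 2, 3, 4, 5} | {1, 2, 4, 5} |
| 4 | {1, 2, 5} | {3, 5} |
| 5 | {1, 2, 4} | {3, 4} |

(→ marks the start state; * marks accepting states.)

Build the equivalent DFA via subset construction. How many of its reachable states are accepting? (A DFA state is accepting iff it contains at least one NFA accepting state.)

Start state of the DFA: {1}.
{1} --p--> {3}  [new]
{1} --q--> {2, 5}  [new]
{3} --p--> {1, 2, 3, 4, 5}  [new]
{3} --q--> {1, 2, 4, 5}  [new]
{2, 5} --p--> {1, 2, 4, 5}  [seen]
{2, 5} --q--> {1, 3, 4, 5}  [new]
{1, 2, 3, 4, 5} --p--> {1, 2, 3, 4, 5}  [seen]
{1, 2, 3, 4, 5} --q--> {1, 2, 3, 4, 5}  [seen]
{1, 2, 4, 5} --p--> {1, 2, 3, 4, 5}  [seen]
{1, 2, 4, 5} --q--> {1, 2, 3, 4, 5}  [seen]
{1, 3, 4, 5} --p--> {1, 2, 3, 4, 5}  [seen]
{1, 3, 4, 5} --q--> {1, 2, 3, 4, 5}  [seen]
Reachable DFA states: {1}, {3}, {2, 5}, {1, 2, 3, 4, 5}, {1, 2, 4, 5}, {1, 3, 4, 5}.
Accepting DFA states (contain an NFA accepting state): {1}, {2, 5}, {1, 2, 3, 4, 5}, {1, 2, 4, 5}, {1, 3, 4, 5}.

5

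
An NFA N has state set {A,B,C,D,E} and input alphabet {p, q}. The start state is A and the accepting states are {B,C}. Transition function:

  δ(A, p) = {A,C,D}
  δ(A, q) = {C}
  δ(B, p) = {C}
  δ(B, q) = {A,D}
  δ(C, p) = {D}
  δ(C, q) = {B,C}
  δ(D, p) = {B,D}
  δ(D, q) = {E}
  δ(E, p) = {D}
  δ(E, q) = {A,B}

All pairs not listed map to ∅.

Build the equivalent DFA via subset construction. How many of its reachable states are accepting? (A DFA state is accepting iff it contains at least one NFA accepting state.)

Start state of the DFA: {A}.
{A} --p--> {A,C,D}  [new]
{A} --q--> {C}  [new]
{A,C,D} --p--> {A,B,C,D}  [new]
{A,C,D} --q--> {B,C,E}  [new]
{C} --p--> {D}  [new]
{C} --q--> {B,C}  [new]
{A,B,C,D} --p--> {A,B,C,D}  [seen]
{A,B,C,D} --q--> {A,B,C,D,E}  [new]
{B,C,E} --p--> {C,D}  [new]
{B,C,E} --q--> {A,B,C,D}  [seen]
{D} --p--> {B,D}  [new]
{D} --q--> {E}  [new]
{B,C} --p--> {C,D}  [seen]
{B,C} --q--> {A,B,C,D}  [seen]
{A,B,C,D,E} --p--> {A,B,C,D}  [seen]
{A,B,C,D,E} --q--> {A,B,C,D,E}  [seen]
{C,D} --p--> {B,D}  [seen]
{C,D} --q--> {B,C,E}  [seen]
{B,D} --p--> {B,C,D}  [new]
{B,D} --q--> {A,D,E}  [new]
{E} --p--> {D}  [seen]
{E} --q--> {A,B}  [new]
{B,C,D} --p--> {B,C,D}  [seen]
{B,C,D} --q--> {A,B,C,D,E}  [seen]
{A,D,E} --p--> {A,B,C,D}  [seen]
{A,D,E} --q--> {A,B,C,E}  [new]
{A,B} --p--> {A,C,D}  [seen]
{A,B} --q--> {A,C,D}  [seen]
{A,B,C,E} --p--> {A,C,D}  [seen]
{A,B,C,E} --q--> {A,B,C,D}  [seen]
Reachable DFA states: {A}, {A,C,D}, {C}, {A,B,C,D}, {B,C,E}, {D}, {B,C}, {A,B,C,D,E}, {C,D}, {B,D}, {E}, {B,C,D}, {A,D,E}, {A,B}, {A,B,C,E}.
Accepting DFA states (contain an NFA accepting state): {A,C,D}, {C}, {A,B,C,D}, {B,C,E}, {B,C}, {A,B,C,D,E}, {C,D}, {B,D}, {B,C,D}, {A,B}, {A,B,C,E}.

11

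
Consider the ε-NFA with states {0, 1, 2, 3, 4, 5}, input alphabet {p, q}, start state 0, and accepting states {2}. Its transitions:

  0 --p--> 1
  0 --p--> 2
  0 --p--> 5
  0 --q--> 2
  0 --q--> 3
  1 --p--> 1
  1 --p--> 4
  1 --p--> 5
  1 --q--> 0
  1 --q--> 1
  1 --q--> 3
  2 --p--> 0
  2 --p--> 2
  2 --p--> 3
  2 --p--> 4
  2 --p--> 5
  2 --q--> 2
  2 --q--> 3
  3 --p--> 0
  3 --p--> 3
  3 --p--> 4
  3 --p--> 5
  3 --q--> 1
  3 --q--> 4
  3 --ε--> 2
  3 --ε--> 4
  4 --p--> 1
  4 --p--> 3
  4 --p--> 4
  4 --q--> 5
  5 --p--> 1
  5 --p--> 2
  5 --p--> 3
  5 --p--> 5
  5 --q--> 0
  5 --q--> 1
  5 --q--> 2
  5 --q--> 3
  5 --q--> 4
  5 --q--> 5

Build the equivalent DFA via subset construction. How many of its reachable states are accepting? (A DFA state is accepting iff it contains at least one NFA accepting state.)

4

Start state of the DFA: {0} (ε-closure of the NFA start).
{0} --p--> {1, 2, 5}  [new]
{0} --q--> {2, 3, 4}  [new]
{1, 2, 5} --p--> {0, 1, 2, 3, 4, 5}  [new]
{1, 2, 5} --q--> {0, 1, 2, 3, 4, 5}  [seen]
{2, 3, 4} --p--> {0, 1, 2, 3, 4, 5}  [seen]
{2, 3, 4} --q--> {1, 2, 3, 4, 5}  [new]
{0, 1, 2, 3, 4, 5} --p--> {0, 1, 2, 3, 4, 5}  [seen]
{0, 1, 2, 3, 4, 5} --q--> {0, 1, 2, 3, 4, 5}  [seen]
{1, 2, 3, 4, 5} --p--> {0, 1, 2, 3, 4, 5}  [seen]
{1, 2, 3, 4, 5} --q--> {0, 1, 2, 3, 4, 5}  [seen]
Reachable DFA states: {0}, {1, 2, 5}, {2, 3, 4}, {0, 1, 2, 3, 4, 5}, {1, 2, 3, 4, 5}.
Accepting DFA states (contain an NFA accepting state): {1, 2, 5}, {2, 3, 4}, {0, 1, 2, 3, 4, 5}, {1, 2, 3, 4, 5}.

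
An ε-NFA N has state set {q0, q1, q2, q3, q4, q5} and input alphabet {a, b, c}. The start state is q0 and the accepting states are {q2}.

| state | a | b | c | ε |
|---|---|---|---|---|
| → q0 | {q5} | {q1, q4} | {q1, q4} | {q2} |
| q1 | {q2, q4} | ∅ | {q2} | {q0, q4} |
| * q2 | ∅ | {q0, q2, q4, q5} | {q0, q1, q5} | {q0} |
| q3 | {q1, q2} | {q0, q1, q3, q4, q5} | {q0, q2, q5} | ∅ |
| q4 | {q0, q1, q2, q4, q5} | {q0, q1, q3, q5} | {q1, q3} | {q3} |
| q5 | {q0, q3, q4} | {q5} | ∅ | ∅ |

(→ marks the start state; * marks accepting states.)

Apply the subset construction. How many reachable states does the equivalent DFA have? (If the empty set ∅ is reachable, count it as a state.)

Start state of the DFA: {q0, q2} (ε-closure of the NFA start).
{q0, q2} --a--> {q5}  [new]
{q0, q2} --b--> {q0, q1, q2, q3, q4, q5}  [new]
{q0, q2} --c--> {q0, q1, q2, q3, q4, q5}  [seen]
{q5} --a--> {q0, q2, q3, q4}  [new]
{q5} --b--> {q5}  [seen]
{q5} --c--> ∅  [new]
{q0, q1, q2, q3, q4, q5} --a--> {q0, q1, q2, q3, q4, q5}  [seen]
{q0, q1, q2, q3, q4, q5} --b--> {q0, q1, q2, q3, q4, q5}  [seen]
{q0, q1, q2, q3, q4, q5} --c--> {q0, q1, q2, q3, q4, q5}  [seen]
{q0, q2, q3, q4} --a--> {q0, q1, q2, q3, q4, q5}  [seen]
{q0, q2, q3, q4} --b--> {q0, q1, q2, q3, q4, q5}  [seen]
{q0, q2, q3, q4} --c--> {q0, q1, q2, q3, q4, q5}  [seen]
∅ --a--> ∅  [seen]
∅ --b--> ∅  [seen]
∅ --c--> ∅  [seen]
Reachable DFA states: {q0, q2}, {q5}, {q0, q1, q2, q3, q4, q5}, {q0, q2, q3, q4}, ∅.

5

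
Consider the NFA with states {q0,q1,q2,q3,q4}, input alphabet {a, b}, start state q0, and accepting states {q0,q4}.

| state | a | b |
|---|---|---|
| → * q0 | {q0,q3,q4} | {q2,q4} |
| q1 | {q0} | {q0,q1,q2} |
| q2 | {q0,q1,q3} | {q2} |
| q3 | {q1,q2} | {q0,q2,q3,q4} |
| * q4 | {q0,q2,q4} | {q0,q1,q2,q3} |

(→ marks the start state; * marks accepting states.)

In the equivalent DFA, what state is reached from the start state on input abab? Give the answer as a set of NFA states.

Start: {q0}.
δ(q0,a) = {q0,q3,q4}.
Union: {q0,q3,q4}.
After a: {q0,q3,q4}.
δ(q0,b) = {q2,q4}; δ(q3,b) = {q0,q2,q3,q4}; δ(q4,b) = {q0,q1,q2,q3}.
Union: {q0,q1,q2,q3,q4}.
After b: {q0,q1,q2,q3,q4}.
δ(q0,a) = {q0,q3,q4}; δ(q1,a) = {q0}; δ(q2,a) = {q0,q1,q3}; δ(q3,a) = {q1,q2}; δ(q4,a) = {q0,q2,q4}.
Union: {q0,q1,q2,q3,q4}.
After a: {q0,q1,q2,q3,q4}.
δ(q0,b) = {q2,q4}; δ(q1,b) = {q0,q1,q2}; δ(q2,b) = {q2}; δ(q3,b) = {q0,q2,q3,q4}; δ(q4,b) = {q0,q1,q2,q3}.
Union: {q0,q1,q2,q3,q4}.
After b: {q0,q1,q2,q3,q4}.

{q0,q1,q2,q3,q4}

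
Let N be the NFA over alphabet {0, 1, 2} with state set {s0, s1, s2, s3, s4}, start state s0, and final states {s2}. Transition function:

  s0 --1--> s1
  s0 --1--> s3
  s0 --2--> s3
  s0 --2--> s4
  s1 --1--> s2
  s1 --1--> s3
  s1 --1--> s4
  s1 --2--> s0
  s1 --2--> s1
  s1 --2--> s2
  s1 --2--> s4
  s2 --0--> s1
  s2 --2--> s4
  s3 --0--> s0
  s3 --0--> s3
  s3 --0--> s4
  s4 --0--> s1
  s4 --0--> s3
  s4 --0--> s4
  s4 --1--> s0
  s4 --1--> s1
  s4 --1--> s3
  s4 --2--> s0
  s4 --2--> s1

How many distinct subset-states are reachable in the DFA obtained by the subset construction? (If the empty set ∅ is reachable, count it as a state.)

Start state of the DFA: {s0}.
{s0} --0--> ∅  [new]
{s0} --1--> {s1, s3}  [new]
{s0} --2--> {s3, s4}  [new]
∅ --0--> ∅  [seen]
∅ --1--> ∅  [seen]
∅ --2--> ∅  [seen]
{s1, s3} --0--> {s0, s3, s4}  [new]
{s1, s3} --1--> {s2, s3, s4}  [new]
{s1, s3} --2--> {s0, s1, s2, s4}  [new]
{s3, s4} --0--> {s0, s1, s3, s4}  [new]
{s3, s4} --1--> {s0, s1, s3}  [new]
{s3, s4} --2--> {s0, s1}  [new]
{s0, s3, s4} --0--> {s0, s1, s3, s4}  [seen]
{s0, s3, s4} --1--> {s0, s1, s3}  [seen]
{s0, s3, s4} --2--> {s0, s1, s3, s4}  [seen]
{s2, s3, s4} --0--> {s0, s1, s3, s4}  [seen]
{s2, s3, s4} --1--> {s0, s1, s3}  [seen]
{s2, s3, s4} --2--> {s0, s1, s4}  [new]
{s0, s1, s2, s4} --0--> {s1, s3, s4}  [new]
{s0, s1, s2, s4} --1--> {s0, s1, s2, s3, s4}  [new]
{s0, s1, s2, s4} --2--> {s0, s1, s2, s3, s4}  [seen]
{s0, s1, s3, s4} --0--> {s0, s1, s3, s4}  [seen]
{s0, s1, s3, s4} --1--> {s0, s1, s2, s3, s4}  [seen]
{s0, s1, s3, s4} --2--> {s0, s1, s2, s3, s4}  [seen]
{s0, s1, s3} --0--> {s0, s3, s4}  [seen]
{s0, s1, s3} --1--> {s1, s2, s3, s4}  [new]
{s0, s1, s3} --2--> {s0, s1, s2, s3, s4}  [seen]
{s0, s1} --0--> ∅  [seen]
{s0, s1} --1--> {s1, s2, s3, s4}  [seen]
{s0, s1} --2--> {s0, s1, s2, s3, s4}  [seen]
{s0, s1, s4} --0--> {s1, s3, s4}  [seen]
{s0, s1, s4} --1--> {s0, s1, s2, s3, s4}  [seen]
{s0, s1, s4} --2--> {s0, s1, s2, s3, s4}  [seen]
{s1, s3, s4} --0--> {s0, s1, s3, s4}  [seen]
{s1, s3, s4} --1--> {s0, s1, s2, s3, s4}  [seen]
{s1, s3, s4} --2--> {s0, s1, s2, s4}  [seen]
{s0, s1, s2, s3, s4} --0--> {s0, s1, s3, s4}  [seen]
{s0, s1, s2, s3, s4} --1--> {s0, s1, s2, s3, s4}  [seen]
{s0, s1, s2, s3, s4} --2--> {s0, s1, s2, s3, s4}  [seen]
{s1, s2, s3, s4} --0--> {s0, s1, s3, s4}  [seen]
{s1, s2, s3, s4} --1--> {s0, s1, s2, s3, s4}  [seen]
{s1, s2, s3, s4} --2--> {s0, s1, s2, s4}  [seen]
Reachable DFA states: {s0}, ∅, {s1, s3}, {s3, s4}, {s0, s3, s4}, {s2, s3, s4}, {s0, s1, s2, s4}, {s0, s1, s3, s4}, {s0, s1, s3}, {s0, s1}, {s0, s1, s4}, {s1, s3, s4}, {s0, s1, s2, s3, s4}, {s1, s2, s3, s4}.

14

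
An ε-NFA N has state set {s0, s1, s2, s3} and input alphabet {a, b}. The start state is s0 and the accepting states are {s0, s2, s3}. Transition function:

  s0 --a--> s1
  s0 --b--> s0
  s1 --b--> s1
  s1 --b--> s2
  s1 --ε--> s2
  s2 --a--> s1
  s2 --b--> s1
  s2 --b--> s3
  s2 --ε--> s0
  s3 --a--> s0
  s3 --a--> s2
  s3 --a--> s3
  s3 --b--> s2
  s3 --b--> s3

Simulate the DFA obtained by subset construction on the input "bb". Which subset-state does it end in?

{s0}

Start: {s0}.
δ(s0,b) = {s0}.
Union: {s0}.
After b: {s0}.
δ(s0,b) = {s0}.
Union: {s0}.
After b: {s0}.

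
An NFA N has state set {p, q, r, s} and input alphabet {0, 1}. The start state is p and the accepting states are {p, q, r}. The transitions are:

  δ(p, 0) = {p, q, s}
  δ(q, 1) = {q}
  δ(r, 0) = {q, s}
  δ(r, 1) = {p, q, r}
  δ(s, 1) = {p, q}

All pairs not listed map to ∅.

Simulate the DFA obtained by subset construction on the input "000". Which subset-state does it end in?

Start: {p}.
δ(p,0) = {p, q, s}.
Union: {p, q, s}.
After 0: {p, q, s}.
δ(p,0) = {p, q, s}; δ(q,0) = ∅; δ(s,0) = ∅.
Union: {p, q, s}.
After 0: {p, q, s}.
δ(p,0) = {p, q, s}; δ(q,0) = ∅; δ(s,0) = ∅.
Union: {p, q, s}.
After 0: {p, q, s}.

{p, q, s}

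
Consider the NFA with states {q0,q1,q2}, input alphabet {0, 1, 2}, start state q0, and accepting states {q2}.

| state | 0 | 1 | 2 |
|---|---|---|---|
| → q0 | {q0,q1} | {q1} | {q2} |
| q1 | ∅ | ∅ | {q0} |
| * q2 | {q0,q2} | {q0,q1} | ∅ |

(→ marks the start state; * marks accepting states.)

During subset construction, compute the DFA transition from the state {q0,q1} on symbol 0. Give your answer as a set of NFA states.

{q0,q1}

δ(q0,0) = {q0,q1}; δ(q1,0) = ∅.
Union: {q0,q1}.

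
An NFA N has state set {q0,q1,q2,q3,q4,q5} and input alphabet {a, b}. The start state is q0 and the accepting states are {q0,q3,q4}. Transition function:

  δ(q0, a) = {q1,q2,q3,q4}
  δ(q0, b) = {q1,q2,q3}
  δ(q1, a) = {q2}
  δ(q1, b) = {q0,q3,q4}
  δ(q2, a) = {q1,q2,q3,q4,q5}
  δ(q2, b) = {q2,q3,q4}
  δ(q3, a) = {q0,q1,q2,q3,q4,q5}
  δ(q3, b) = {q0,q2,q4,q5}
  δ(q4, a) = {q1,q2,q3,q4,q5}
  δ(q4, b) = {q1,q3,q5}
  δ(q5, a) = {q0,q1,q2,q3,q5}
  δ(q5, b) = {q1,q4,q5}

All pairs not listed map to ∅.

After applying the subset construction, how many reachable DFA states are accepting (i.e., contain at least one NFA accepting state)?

5

Start state of the DFA: {q0}.
{q0} --a--> {q1,q2,q3,q4}  [new]
{q0} --b--> {q1,q2,q3}  [new]
{q1,q2,q3,q4} --a--> {q0,q1,q2,q3,q4,q5}  [new]
{q1,q2,q3,q4} --b--> {q0,q1,q2,q3,q4,q5}  [seen]
{q1,q2,q3} --a--> {q0,q1,q2,q3,q4,q5}  [seen]
{q1,q2,q3} --b--> {q0,q2,q3,q4,q5}  [new]
{q0,q1,q2,q3,q4,q5} --a--> {q0,q1,q2,q3,q4,q5}  [seen]
{q0,q1,q2,q3,q4,q5} --b--> {q0,q1,q2,q3,q4,q5}  [seen]
{q0,q2,q3,q4,q5} --a--> {q0,q1,q2,q3,q4,q5}  [seen]
{q0,q2,q3,q4,q5} --b--> {q0,q1,q2,q3,q4,q5}  [seen]
Reachable DFA states: {q0}, {q1,q2,q3,q4}, {q1,q2,q3}, {q0,q1,q2,q3,q4,q5}, {q0,q2,q3,q4,q5}.
Accepting DFA states (contain an NFA accepting state): {q0}, {q1,q2,q3,q4}, {q1,q2,q3}, {q0,q1,q2,q3,q4,q5}, {q0,q2,q3,q4,q5}.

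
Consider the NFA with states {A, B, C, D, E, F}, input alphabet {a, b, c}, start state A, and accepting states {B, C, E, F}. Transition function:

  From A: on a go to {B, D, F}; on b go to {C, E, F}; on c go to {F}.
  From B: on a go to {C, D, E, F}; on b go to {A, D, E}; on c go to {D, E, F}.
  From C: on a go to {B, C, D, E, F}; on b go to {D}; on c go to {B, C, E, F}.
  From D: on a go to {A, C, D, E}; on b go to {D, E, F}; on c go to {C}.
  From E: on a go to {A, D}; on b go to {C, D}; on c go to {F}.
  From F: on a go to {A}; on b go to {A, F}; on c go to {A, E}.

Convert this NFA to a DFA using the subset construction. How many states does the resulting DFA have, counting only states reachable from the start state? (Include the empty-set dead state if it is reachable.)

15

Start state of the DFA: {A}.
{A} --a--> {B, D, F}  [new]
{A} --b--> {C, E, F}  [new]
{A} --c--> {F}  [new]
{B, D, F} --a--> {A, C, D, E, F}  [new]
{B, D, F} --b--> {A, D, E, F}  [new]
{B, D, F} --c--> {A, C, D, E, F}  [seen]
{C, E, F} --a--> {A, B, C, D, E, F}  [new]
{C, E, F} --b--> {A, C, D, F}  [new]
{C, E, F} --c--> {A, B, C, E, F}  [new]
{F} --a--> {A}  [seen]
{F} --b--> {A, F}  [new]
{F} --c--> {A, E}  [new]
{A, C, D, E, F} --a--> {A, B, C, D, E, F}  [seen]
{A, C, D, E, F} --b--> {A, C, D, E, F}  [seen]
{A, C, D, E, F} --c--> {A, B, C, E, F}  [seen]
{A, D, E, F} --a--> {A, B, C, D, E, F}  [seen]
{A, D, E, F} --b--> {A, C, D, E, F}  [seen]
{A, D, E, F} --c--> {A, C, E, F}  [new]
{A, B, C, D, E, F} --a--> {A, B, C, D, E, F}  [seen]
{A, B, C, D, E, F} --b--> {A, C, D, E, F}  [seen]
{A, B, C, D, E, F} --c--> {A, B, C, D, E, F}  [seen]
{A, C, D, F} --a--> {A, B, C, D, E, F}  [seen]
{A, C, D, F} --b--> {A, C, D, E, F}  [seen]
{A, C, D, F} --c--> {A, B, C, E, F}  [seen]
{A, B, C, E, F} --a--> {A, B, C, D, E, F}  [seen]
{A, B, C, E, F} --b--> {A, C, D, E, F}  [seen]
{A, B, C, E, F} --c--> {A, B, C, D, E, F}  [seen]
{A, F} --a--> {A, B, D, F}  [new]
{A, F} --b--> {A, C, E, F}  [seen]
{A, F} --c--> {A, E, F}  [new]
{A, E} --a--> {A, B, D, F}  [seen]
{A, E} --b--> {C, D, E, F}  [new]
{A, E} --c--> {F}  [seen]
{A, C, E, F} --a--> {A, B, C, D, E, F}  [seen]
{A, C, E, F} --b--> {A, C, D, E, F}  [seen]
{A, C, E, F} --c--> {A, B, C, E, F}  [seen]
{A, B, D, F} --a--> {A, B, C, D, E, F}  [seen]
{A, B, D, F} --b--> {A, C, D, E, F}  [seen]
{A, B, D, F} --c--> {A, C, D, E, F}  [seen]
{A, E, F} --a--> {A, B, D, F}  [seen]
{A, E, F} --b--> {A, C, D, E, F}  [seen]
{A, E, F} --c--> {A, E, F}  [seen]
{C, D, E, F} --a--> {A, B, C, D, E, F}  [seen]
{C, D, E, F} --b--> {A, C, D, E, F}  [seen]
{C, D, E, F} --c--> {A, B, C, E, F}  [seen]
Reachable DFA states: {A}, {B, D, F}, {C, E, F}, {F}, {A, C, D, E, F}, {A, D, E, F}, {A, B, C, D, E, F}, {A, C, D, F}, {A, B, C, E, F}, {A, F}, {A, E}, {A, C, E, F}, {A, B, D, F}, {A, E, F}, {C, D, E, F}.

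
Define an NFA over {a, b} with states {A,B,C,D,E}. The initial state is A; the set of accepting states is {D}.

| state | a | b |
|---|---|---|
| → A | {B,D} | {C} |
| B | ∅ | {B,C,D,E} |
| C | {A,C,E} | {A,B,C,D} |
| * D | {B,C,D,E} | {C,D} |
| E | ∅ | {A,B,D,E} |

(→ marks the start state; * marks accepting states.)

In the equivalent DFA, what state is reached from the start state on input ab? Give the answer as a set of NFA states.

Start: {A}.
δ(A,a) = {B,D}.
Union: {B,D}.
After a: {B,D}.
δ(B,b) = {B,C,D,E}; δ(D,b) = {C,D}.
Union: {B,C,D,E}.
After b: {B,C,D,E}.

{B,C,D,E}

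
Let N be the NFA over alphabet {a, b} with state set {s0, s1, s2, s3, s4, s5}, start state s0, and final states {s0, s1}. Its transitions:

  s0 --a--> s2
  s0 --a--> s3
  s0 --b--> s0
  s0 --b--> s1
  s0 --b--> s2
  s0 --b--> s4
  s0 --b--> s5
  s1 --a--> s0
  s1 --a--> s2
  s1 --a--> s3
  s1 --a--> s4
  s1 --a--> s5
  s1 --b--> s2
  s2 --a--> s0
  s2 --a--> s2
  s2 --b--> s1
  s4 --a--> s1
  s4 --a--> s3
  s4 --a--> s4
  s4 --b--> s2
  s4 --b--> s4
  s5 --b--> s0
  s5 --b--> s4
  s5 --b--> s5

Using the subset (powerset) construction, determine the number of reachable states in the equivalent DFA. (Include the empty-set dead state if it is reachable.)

10

Start state of the DFA: {s0}.
{s0} --a--> {s2, s3}  [new]
{s0} --b--> {s0, s1, s2, s4, s5}  [new]
{s2, s3} --a--> {s0, s2}  [new]
{s2, s3} --b--> {s1}  [new]
{s0, s1, s2, s4, s5} --a--> {s0, s1, s2, s3, s4, s5}  [new]
{s0, s1, s2, s4, s5} --b--> {s0, s1, s2, s4, s5}  [seen]
{s0, s2} --a--> {s0, s2, s3}  [new]
{s0, s2} --b--> {s0, s1, s2, s4, s5}  [seen]
{s1} --a--> {s0, s2, s3, s4, s5}  [new]
{s1} --b--> {s2}  [new]
{s0, s1, s2, s3, s4, s5} --a--> {s0, s1, s2, s3, s4, s5}  [seen]
{s0, s1, s2, s3, s4, s5} --b--> {s0, s1, s2, s4, s5}  [seen]
{s0, s2, s3} --a--> {s0, s2, s3}  [seen]
{s0, s2, s3} --b--> {s0, s1, s2, s4, s5}  [seen]
{s0, s2, s3, s4, s5} --a--> {s0, s1, s2, s3, s4}  [new]
{s0, s2, s3, s4, s5} --b--> {s0, s1, s2, s4, s5}  [seen]
{s2} --a--> {s0, s2}  [seen]
{s2} --b--> {s1}  [seen]
{s0, s1, s2, s3, s4} --a--> {s0, s1, s2, s3, s4, s5}  [seen]
{s0, s1, s2, s3, s4} --b--> {s0, s1, s2, s4, s5}  [seen]
Reachable DFA states: {s0}, {s2, s3}, {s0, s1, s2, s4, s5}, {s0, s2}, {s1}, {s0, s1, s2, s3, s4, s5}, {s0, s2, s3}, {s0, s2, s3, s4, s5}, {s2}, {s0, s1, s2, s3, s4}.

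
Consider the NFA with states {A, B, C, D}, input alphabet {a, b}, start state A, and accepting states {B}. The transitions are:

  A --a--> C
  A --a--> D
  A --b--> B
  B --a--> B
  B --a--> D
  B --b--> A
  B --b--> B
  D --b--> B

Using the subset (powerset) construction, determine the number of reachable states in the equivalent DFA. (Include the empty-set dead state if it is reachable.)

7

Start state of the DFA: {A}.
{A} --a--> {C, D}  [new]
{A} --b--> {B}  [new]
{C, D} --a--> ∅  [new]
{C, D} --b--> {B}  [seen]
{B} --a--> {B, D}  [new]
{B} --b--> {A, B}  [new]
∅ --a--> ∅  [seen]
∅ --b--> ∅  [seen]
{B, D} --a--> {B, D}  [seen]
{B, D} --b--> {A, B}  [seen]
{A, B} --a--> {B, C, D}  [new]
{A, B} --b--> {A, B}  [seen]
{B, C, D} --a--> {B, D}  [seen]
{B, C, D} --b--> {A, B}  [seen]
Reachable DFA states: {A}, {C, D}, {B}, ∅, {B, D}, {A, B}, {B, C, D}.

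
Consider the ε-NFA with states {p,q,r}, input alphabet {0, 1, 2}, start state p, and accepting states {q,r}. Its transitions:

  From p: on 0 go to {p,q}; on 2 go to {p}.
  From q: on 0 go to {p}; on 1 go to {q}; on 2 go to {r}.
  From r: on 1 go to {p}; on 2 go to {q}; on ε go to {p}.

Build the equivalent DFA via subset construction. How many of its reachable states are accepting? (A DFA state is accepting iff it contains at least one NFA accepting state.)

Start state of the DFA: {p} (ε-closure of the NFA start).
{p} --0--> {p,q}  [new]
{p} --1--> ∅  [new]
{p} --2--> {p}  [seen]
{p,q} --0--> {p,q}  [seen]
{p,q} --1--> {q}  [new]
{p,q} --2--> {p,r}  [new]
∅ --0--> ∅  [seen]
∅ --1--> ∅  [seen]
∅ --2--> ∅  [seen]
{q} --0--> {p}  [seen]
{q} --1--> {q}  [seen]
{q} --2--> {p,r}  [seen]
{p,r} --0--> {p,q}  [seen]
{p,r} --1--> {p}  [seen]
{p,r} --2--> {p,q}  [seen]
Reachable DFA states: {p}, {p,q}, ∅, {q}, {p,r}.
Accepting DFA states (contain an NFA accepting state): {p,q}, {q}, {p,r}.

3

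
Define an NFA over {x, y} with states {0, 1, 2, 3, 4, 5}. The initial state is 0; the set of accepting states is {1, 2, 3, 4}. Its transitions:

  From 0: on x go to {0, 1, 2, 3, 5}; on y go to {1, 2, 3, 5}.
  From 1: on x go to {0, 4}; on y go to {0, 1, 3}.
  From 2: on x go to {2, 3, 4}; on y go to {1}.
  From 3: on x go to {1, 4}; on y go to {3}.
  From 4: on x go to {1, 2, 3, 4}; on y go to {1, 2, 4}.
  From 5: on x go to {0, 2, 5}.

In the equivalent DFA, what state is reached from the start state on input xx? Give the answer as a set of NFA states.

{0, 1, 2, 3, 4, 5}

Start: {0}.
δ(0,x) = {0, 1, 2, 3, 5}.
Union: {0, 1, 2, 3, 5}.
After x: {0, 1, 2, 3, 5}.
δ(0,x) = {0, 1, 2, 3, 5}; δ(1,x) = {0, 4}; δ(2,x) = {2, 3, 4}; δ(3,x) = {1, 4}; δ(5,x) = {0, 2, 5}.
Union: {0, 1, 2, 3, 4, 5}.
After x: {0, 1, 2, 3, 4, 5}.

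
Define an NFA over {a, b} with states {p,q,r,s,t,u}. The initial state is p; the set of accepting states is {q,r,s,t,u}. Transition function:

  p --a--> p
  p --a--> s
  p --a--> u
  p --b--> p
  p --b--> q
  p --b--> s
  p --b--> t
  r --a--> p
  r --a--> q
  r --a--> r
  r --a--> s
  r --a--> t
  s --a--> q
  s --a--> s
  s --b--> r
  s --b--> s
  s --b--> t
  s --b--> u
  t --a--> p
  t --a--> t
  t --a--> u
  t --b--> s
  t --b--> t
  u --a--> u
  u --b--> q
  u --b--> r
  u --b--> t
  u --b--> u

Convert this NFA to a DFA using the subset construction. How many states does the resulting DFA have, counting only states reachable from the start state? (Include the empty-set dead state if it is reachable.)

Start state of the DFA: {p}.
{p} --a--> {p,s,u}  [new]
{p} --b--> {p,q,s,t}  [new]
{p,s,u} --a--> {p,q,s,u}  [new]
{p,s,u} --b--> {p,q,r,s,t,u}  [new]
{p,q,s,t} --a--> {p,q,s,t,u}  [new]
{p,q,s,t} --b--> {p,q,r,s,t,u}  [seen]
{p,q,s,u} --a--> {p,q,s,u}  [seen]
{p,q,s,u} --b--> {p,q,r,s,t,u}  [seen]
{p,q,r,s,t,u} --a--> {p,q,r,s,t,u}  [seen]
{p,q,r,s,t,u} --b--> {p,q,r,s,t,u}  [seen]
{p,q,s,t,u} --a--> {p,q,s,t,u}  [seen]
{p,q,s,t,u} --b--> {p,q,r,s,t,u}  [seen]
Reachable DFA states: {p}, {p,s,u}, {p,q,s,t}, {p,q,s,u}, {p,q,r,s,t,u}, {p,q,s,t,u}.

6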